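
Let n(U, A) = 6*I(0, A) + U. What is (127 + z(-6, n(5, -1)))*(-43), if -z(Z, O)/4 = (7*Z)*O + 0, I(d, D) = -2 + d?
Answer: 45107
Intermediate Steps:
n(U, A) = -12 + U (n(U, A) = 6*(-2 + 0) + U = 6*(-2) + U = -12 + U)
z(Z, O) = -28*O*Z (z(Z, O) = -4*((7*Z)*O + 0) = -4*(7*O*Z + 0) = -28*O*Z)
(127 + z(-6, n(5, -1)))*(-43) = (127 - 28*(-12 + 5)*(-6))*(-43) = (127 - 28*(-7)*(-6))*(-43) = (127 - 1176)*(-43) = -1049*(-43) = 45107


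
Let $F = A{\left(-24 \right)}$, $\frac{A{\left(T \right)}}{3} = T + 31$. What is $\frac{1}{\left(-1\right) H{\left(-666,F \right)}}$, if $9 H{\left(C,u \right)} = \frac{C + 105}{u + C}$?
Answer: $- \frac{1935}{187} \approx -10.348$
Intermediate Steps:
$A{\left(T \right)} = 93 + 3 T$ ($A{\left(T \right)} = 3 \left(T + 31\right) = 3 \left(31 + T\right) = 93 + 3 T$)
$F = 21$ ($F = 93 + 3 \left(-24\right) = 93 - 72 = 21$)
$H{\left(C,u \right)} = \frac{105 + C}{9 \left(C + u\right)}$ ($H{\left(C,u \right)} = \frac{\left(C + 105\right) \frac{1}{u + C}}{9} = \frac{\left(105 + C\right) \frac{1}{C + u}}{9} = \frac{\frac{1}{C + u} \left(105 + C\right)}{9} = \frac{105 + C}{9 \left(C + u\right)}$)
$\frac{1}{\left(-1\right) H{\left(-666,F \right)}} = \frac{1}{\left(-1\right) \frac{105 - 666}{9 \left(-666 + 21\right)}} = \frac{1}{\left(-1\right) \frac{1}{9} \frac{1}{-645} \left(-561\right)} = \frac{1}{\left(-1\right) \frac{1}{9} \left(- \frac{1}{645}\right) \left(-561\right)} = \frac{1}{\left(-1\right) \frac{187}{1935}} = \frac{1}{- \frac{187}{1935}} = - \frac{1935}{187}$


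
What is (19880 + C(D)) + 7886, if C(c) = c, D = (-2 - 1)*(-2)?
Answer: 27772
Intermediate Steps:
D = 6 (D = -3*(-2) = 6)
(19880 + C(D)) + 7886 = (19880 + 6) + 7886 = 19886 + 7886 = 27772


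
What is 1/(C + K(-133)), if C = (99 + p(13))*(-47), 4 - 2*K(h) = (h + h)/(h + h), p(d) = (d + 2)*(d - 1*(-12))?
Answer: -2/44553 ≈ -4.4890e-5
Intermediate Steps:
p(d) = (2 + d)*(12 + d) (p(d) = (2 + d)*(d + 12) = (2 + d)*(12 + d))
K(h) = 3/2 (K(h) = 2 - (h + h)/(2*(h + h)) = 2 - 2*h/(2*(2*h)) = 2 - 2*h*1/(2*h)/2 = 2 - 1/2*1 = 2 - 1/2 = 3/2)
C = -22278 (C = (99 + (24 + 13**2 + 14*13))*(-47) = (99 + (24 + 169 + 182))*(-47) = (99 + 375)*(-47) = 474*(-47) = -22278)
1/(C + K(-133)) = 1/(-22278 + 3/2) = 1/(-44553/2) = -2/44553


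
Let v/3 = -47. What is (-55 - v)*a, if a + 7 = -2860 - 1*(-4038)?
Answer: 100706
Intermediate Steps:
v = -141 (v = 3*(-47) = -141)
a = 1171 (a = -7 + (-2860 - 1*(-4038)) = -7 + (-2860 + 4038) = -7 + 1178 = 1171)
(-55 - v)*a = (-55 - 1*(-141))*1171 = (-55 + 141)*1171 = 86*1171 = 100706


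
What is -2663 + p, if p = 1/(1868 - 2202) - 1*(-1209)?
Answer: -485637/334 ≈ -1454.0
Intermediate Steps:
p = 403805/334 (p = 1/(-334) + 1209 = -1/334 + 1209 = 403805/334 ≈ 1209.0)
-2663 + p = -2663 + 403805/334 = -485637/334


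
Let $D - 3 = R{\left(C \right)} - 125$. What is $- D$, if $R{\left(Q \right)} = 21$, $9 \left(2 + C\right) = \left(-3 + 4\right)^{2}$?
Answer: $101$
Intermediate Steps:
$C = - \frac{17}{9}$ ($C = -2 + \frac{\left(-3 + 4\right)^{2}}{9} = -2 + \frac{1^{2}}{9} = -2 + \frac{1}{9} \cdot 1 = -2 + \frac{1}{9} = - \frac{17}{9} \approx -1.8889$)
$D = -101$ ($D = 3 + \left(21 - 125\right) = 3 - 104 = -101$)
$- D = \left(-1\right) \left(-101\right) = 101$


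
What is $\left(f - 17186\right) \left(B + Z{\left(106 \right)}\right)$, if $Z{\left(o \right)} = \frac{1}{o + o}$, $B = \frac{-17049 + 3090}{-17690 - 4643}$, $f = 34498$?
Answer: $\frac{12904542248}{1183649} \approx 10902.0$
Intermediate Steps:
$B = \frac{13959}{22333}$ ($B = - \frac{13959}{-22333} = \left(-13959\right) \left(- \frac{1}{22333}\right) = \frac{13959}{22333} \approx 0.62504$)
$Z{\left(o \right)} = \frac{1}{2 o}$
$\left(f - 17186\right) \left(B + Z{\left(106 \right)}\right) = \left(34498 - 17186\right) \left(\frac{13959}{22333} + \frac{1}{2 \cdot 106}\right) = 17312 \left(\frac{13959}{22333} + \frac{1}{2} \cdot \frac{1}{106}\right) = 17312 \left(\frac{13959}{22333} + \frac{1}{212}\right) = 17312 \cdot \frac{2981641}{4734596} = \frac{12904542248}{1183649}$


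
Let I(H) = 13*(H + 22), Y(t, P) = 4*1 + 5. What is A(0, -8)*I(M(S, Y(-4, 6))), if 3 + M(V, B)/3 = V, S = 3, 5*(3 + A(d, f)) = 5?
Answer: -572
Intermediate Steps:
A(d, f) = -2 (A(d, f) = -3 + (1/5)*5 = -3 + 1 = -2)
Y(t, P) = 9 (Y(t, P) = 4 + 5 = 9)
M(V, B) = -9 + 3*V
I(H) = 286 + 13*H (I(H) = 13*(22 + H) = 286 + 13*H)
A(0, -8)*I(M(S, Y(-4, 6))) = -2*(286 + 13*(-9 + 3*3)) = -2*(286 + 13*(-9 + 9)) = -2*(286 + 13*0) = -2*(286 + 0) = -2*286 = -572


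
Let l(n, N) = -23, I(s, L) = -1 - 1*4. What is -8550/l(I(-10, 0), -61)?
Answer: 8550/23 ≈ 371.74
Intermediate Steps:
I(s, L) = -5 (I(s, L) = -1 - 4 = -5)
-8550/l(I(-10, 0), -61) = -8550/(-23) = -8550*(-1/23) = 8550/23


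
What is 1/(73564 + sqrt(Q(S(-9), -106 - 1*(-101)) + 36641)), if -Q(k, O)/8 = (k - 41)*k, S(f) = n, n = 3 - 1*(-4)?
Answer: 73564/5411623551 - sqrt(38545)/5411623551 ≈ 1.3557e-5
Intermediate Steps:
n = 7 (n = 3 + 4 = 7)
S(f) = 7
Q(k, O) = -8*k*(-41 + k) (Q(k, O) = -8*(k - 41)*k = -8*(-41 + k)*k = -8*k*(-41 + k))
1/(73564 + sqrt(Q(S(-9), -106 - 1*(-101)) + 36641)) = 1/(73564 + sqrt(8*7*(41 - 1*7) + 36641)) = 1/(73564 + sqrt(8*7*(41 - 7) + 36641)) = 1/(73564 + sqrt(8*7*34 + 36641)) = 1/(73564 + sqrt(1904 + 36641)) = 1/(73564 + sqrt(38545))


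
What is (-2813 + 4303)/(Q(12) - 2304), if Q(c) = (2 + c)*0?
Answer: -745/1152 ≈ -0.64670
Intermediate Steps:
Q(c) = 0
(-2813 + 4303)/(Q(12) - 2304) = (-2813 + 4303)/(0 - 2304) = 1490/(-2304) = 1490*(-1/2304) = -745/1152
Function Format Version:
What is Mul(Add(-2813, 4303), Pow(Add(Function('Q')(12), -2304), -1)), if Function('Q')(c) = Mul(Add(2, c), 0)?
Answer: Rational(-745, 1152) ≈ -0.64670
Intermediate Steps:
Function('Q')(c) = 0
Mul(Add(-2813, 4303), Pow(Add(Function('Q')(12), -2304), -1)) = Mul(Add(-2813, 4303), Pow(Add(0, -2304), -1)) = Mul(1490, Pow(-2304, -1)) = Mul(1490, Rational(-1, 2304)) = Rational(-745, 1152)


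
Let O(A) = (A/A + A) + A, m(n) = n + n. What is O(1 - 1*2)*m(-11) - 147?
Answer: -125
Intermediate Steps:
m(n) = 2*n
O(A) = 1 + 2*A (O(A) = (1 + A) + A = 1 + 2*A)
O(1 - 1*2)*m(-11) - 147 = (1 + 2*(1 - 1*2))*(2*(-11)) - 147 = (1 + 2*(1 - 2))*(-22) - 147 = (1 + 2*(-1))*(-22) - 147 = (1 - 2)*(-22) - 147 = -1*(-22) - 147 = 22 - 147 = -125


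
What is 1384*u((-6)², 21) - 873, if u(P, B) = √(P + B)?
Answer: -873 + 1384*√57 ≈ 9576.0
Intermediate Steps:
u(P, B) = √(B + P)
1384*u((-6)², 21) - 873 = 1384*√(21 + (-6)²) - 873 = 1384*√(21 + 36) - 873 = 1384*√57 - 873 = -873 + 1384*√57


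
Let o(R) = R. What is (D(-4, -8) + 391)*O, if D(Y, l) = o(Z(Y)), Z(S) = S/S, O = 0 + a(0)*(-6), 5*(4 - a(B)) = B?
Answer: -9408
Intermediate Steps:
a(B) = 4 - B/5
O = -24 (O = 0 + (4 - 1/5*0)*(-6) = 0 + (4 + 0)*(-6) = 0 + 4*(-6) = 0 - 24 = -24)
Z(S) = 1
D(Y, l) = 1
(D(-4, -8) + 391)*O = (1 + 391)*(-24) = 392*(-24) = -9408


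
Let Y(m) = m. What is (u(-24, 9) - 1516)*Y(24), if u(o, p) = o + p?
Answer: -36744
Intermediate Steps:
(u(-24, 9) - 1516)*Y(24) = ((-24 + 9) - 1516)*24 = (-15 - 1516)*24 = -1531*24 = -36744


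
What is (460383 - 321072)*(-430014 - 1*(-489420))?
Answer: 8275909266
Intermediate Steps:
(460383 - 321072)*(-430014 - 1*(-489420)) = 139311*(-430014 + 489420) = 139311*59406 = 8275909266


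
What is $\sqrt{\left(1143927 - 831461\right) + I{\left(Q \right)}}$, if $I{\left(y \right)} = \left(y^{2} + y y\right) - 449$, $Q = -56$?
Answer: $\sqrt{318289} \approx 564.17$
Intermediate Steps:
$I{\left(y \right)} = -449 + 2 y^{2}$ ($I{\left(y \right)} = \left(y^{2} + y^{2}\right) - 449 = 2 y^{2} - 449 = -449 + 2 y^{2}$)
$\sqrt{\left(1143927 - 831461\right) + I{\left(Q \right)}} = \sqrt{\left(1143927 - 831461\right) - \left(449 - 2 \left(-56\right)^{2}\right)} = \sqrt{312466 + \left(-449 + 2 \cdot 3136\right)} = \sqrt{312466 + \left(-449 + 6272\right)} = \sqrt{312466 + 5823} = \sqrt{318289}$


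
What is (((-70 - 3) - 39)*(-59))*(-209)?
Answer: -1381072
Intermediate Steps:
(((-70 - 3) - 39)*(-59))*(-209) = ((-73 - 39)*(-59))*(-209) = -112*(-59)*(-209) = 6608*(-209) = -1381072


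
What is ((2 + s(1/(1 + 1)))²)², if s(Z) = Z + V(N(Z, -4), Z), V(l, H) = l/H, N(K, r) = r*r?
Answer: 22667121/16 ≈ 1.4167e+6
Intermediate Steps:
N(K, r) = r²
s(Z) = Z + 16/Z (s(Z) = Z + (-4)²/Z = Z + 16/Z)
((2 + s(1/(1 + 1)))²)² = ((2 + (1/(1 + 1) + 16/(1/(1 + 1))))²)² = ((2 + (1/2 + 16/(1/2)))²)² = ((2 + (½ + 16/(½)))²)² = ((2 + (½ + 16*2))²)² = ((2 + (½ + 32))²)² = ((2 + 65/2)²)² = ((69/2)²)² = (4761/4)² = 22667121/16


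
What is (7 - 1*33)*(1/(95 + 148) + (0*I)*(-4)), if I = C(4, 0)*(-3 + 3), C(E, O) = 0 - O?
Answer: -26/243 ≈ -0.10700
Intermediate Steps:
C(E, O) = -O
I = 0 (I = (-1*0)*(-3 + 3) = 0*0 = 0)
(7 - 1*33)*(1/(95 + 148) + (0*I)*(-4)) = (7 - 1*33)*(1/(95 + 148) + (0*0)*(-4)) = (7 - 33)*(1/243 + 0*(-4)) = -26*(1/243 + 0) = -26*1/243 = -26/243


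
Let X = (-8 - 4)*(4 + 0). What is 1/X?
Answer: -1/48 ≈ -0.020833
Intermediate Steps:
X = -48 (X = -12*4 = -48)
1/X = 1/(-48) = -1/48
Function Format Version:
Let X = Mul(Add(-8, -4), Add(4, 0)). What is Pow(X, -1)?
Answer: Rational(-1, 48) ≈ -0.020833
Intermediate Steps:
X = -48 (X = Mul(-12, 4) = -48)
Pow(X, -1) = Pow(-48, -1) = Rational(-1, 48)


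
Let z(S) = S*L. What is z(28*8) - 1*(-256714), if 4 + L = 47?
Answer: 266346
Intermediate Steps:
L = 43 (L = -4 + 47 = 43)
z(S) = 43*S (z(S) = S*43 = 43*S)
z(28*8) - 1*(-256714) = 43*(28*8) - 1*(-256714) = 43*224 + 256714 = 9632 + 256714 = 266346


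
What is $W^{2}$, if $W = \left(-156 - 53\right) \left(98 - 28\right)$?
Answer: $214036900$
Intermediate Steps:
$W = -14630$ ($W = - 209 \left(98 - 28\right) = \left(-209\right) 70 = -14630$)
$W^{2} = \left(-14630\right)^{2} = 214036900$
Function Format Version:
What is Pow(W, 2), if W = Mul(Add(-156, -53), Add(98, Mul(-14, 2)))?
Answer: 214036900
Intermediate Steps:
W = -14630 (W = Mul(-209, Add(98, -28)) = Mul(-209, 70) = -14630)
Pow(W, 2) = Pow(-14630, 2) = 214036900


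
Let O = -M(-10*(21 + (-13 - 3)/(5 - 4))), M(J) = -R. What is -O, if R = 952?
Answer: -952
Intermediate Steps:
M(J) = -952 (M(J) = -1*952 = -952)
O = 952 (O = -1*(-952) = 952)
-O = -1*952 = -952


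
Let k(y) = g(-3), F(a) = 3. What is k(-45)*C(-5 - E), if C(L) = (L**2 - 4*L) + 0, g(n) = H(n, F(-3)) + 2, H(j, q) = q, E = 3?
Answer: 480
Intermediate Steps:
g(n) = 5 (g(n) = 3 + 2 = 5)
C(L) = L**2 - 4*L
k(y) = 5
k(-45)*C(-5 - E) = 5*((-5 - 1*3)*(-4 + (-5 - 1*3))) = 5*((-5 - 3)*(-4 + (-5 - 3))) = 5*(-8*(-4 - 8)) = 5*(-8*(-12)) = 5*96 = 480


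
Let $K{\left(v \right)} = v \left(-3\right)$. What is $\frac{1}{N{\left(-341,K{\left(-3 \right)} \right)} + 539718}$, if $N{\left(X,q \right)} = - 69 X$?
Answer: $\frac{1}{563247} \approx 1.7754 \cdot 10^{-6}$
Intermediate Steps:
$K{\left(v \right)} = - 3 v$
$\frac{1}{N{\left(-341,K{\left(-3 \right)} \right)} + 539718} = \frac{1}{\left(-69\right) \left(-341\right) + 539718} = \frac{1}{23529 + 539718} = \frac{1}{563247}$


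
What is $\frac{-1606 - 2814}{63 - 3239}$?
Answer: $\frac{1105}{794} \approx 1.3917$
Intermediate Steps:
$\frac{-1606 - 2814}{63 - 3239} = - \frac{4420}{-3176} = \left(-4420\right) \left(- \frac{1}{3176}\right) = \frac{1105}{794}$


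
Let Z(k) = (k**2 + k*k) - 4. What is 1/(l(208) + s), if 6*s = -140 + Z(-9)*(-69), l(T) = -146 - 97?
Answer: -3/6250 ≈ -0.00048000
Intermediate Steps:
l(T) = -243
Z(k) = -4 + 2*k**2 (Z(k) = (k**2 + k**2) - 4 = 2*k**2 - 4 = -4 + 2*k**2)
s = -5521/3 (s = (-140 + (-4 + 2*(-9)**2)*(-69))/6 = (-140 + (-4 + 2*81)*(-69))/6 = (-140 + (-4 + 162)*(-69))/6 = (-140 + 158*(-69))/6 = (-140 - 10902)/6 = (1/6)*(-11042) = -5521/3 ≈ -1840.3)
1/(l(208) + s) = 1/(-243 - 5521/3) = 1/(-6250/3) = -3/6250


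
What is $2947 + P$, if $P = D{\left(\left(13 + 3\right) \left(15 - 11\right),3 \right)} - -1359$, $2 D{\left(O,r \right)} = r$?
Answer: $\frac{8615}{2} \approx 4307.5$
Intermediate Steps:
$D{\left(O,r \right)} = \frac{r}{2}$
$P = \frac{2721}{2}$ ($P = \frac{1}{2} \cdot 3 - -1359 = \frac{3}{2} + 1359 = \frac{2721}{2} \approx 1360.5$)
$2947 + P = 2947 + \frac{2721}{2} = \frac{8615}{2}$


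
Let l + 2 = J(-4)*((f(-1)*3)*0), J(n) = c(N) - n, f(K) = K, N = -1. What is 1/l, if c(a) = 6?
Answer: -½ ≈ -0.50000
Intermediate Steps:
J(n) = 6 - n
l = -2 (l = -2 + (6 - 1*(-4))*(-1*3*0) = -2 + (6 + 4)*(-3*0) = -2 + 10*0 = -2 + 0 = -2)
1/l = 1/(-2) = -½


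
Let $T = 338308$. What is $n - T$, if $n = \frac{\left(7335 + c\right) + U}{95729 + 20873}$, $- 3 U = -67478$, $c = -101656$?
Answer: $- \frac{118342383733}{349806} \approx -3.3831 \cdot 10^{5}$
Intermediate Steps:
$U = \frac{67478}{3}$ ($U = \left(- \frac{1}{3}\right) \left(-67478\right) = \frac{67478}{3} \approx 22493.0$)
$n = - \frac{215485}{349806}$ ($n = \frac{\left(7335 - 101656\right) + \frac{67478}{3}}{95729 + 20873} = \frac{-94321 + \frac{67478}{3}}{116602} = \left(- \frac{215485}{3}\right) \frac{1}{116602} = - \frac{215485}{349806} \approx -0.61601$)
$n - T = - \frac{215485}{349806} - 338308 = - \frac{118342383733}{349806}$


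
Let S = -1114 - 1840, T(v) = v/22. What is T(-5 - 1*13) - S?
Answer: 32485/11 ≈ 2953.2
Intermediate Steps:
T(v) = v/22 (T(v) = v*(1/22) = v/22)
S = -2954
T(-5 - 1*13) - S = (-5 - 1*13)/22 - 1*(-2954) = (-5 - 13)/22 + 2954 = (1/22)*(-18) + 2954 = -9/11 + 2954 = 32485/11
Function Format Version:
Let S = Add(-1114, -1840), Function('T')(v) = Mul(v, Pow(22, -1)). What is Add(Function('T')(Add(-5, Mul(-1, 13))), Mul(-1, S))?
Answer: Rational(32485, 11) ≈ 2953.2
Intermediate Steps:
Function('T')(v) = Mul(Rational(1, 22), v) (Function('T')(v) = Mul(v, Rational(1, 22)) = Mul(Rational(1, 22), v))
S = -2954
Add(Function('T')(Add(-5, Mul(-1, 13))), Mul(-1, S)) = Add(Mul(Rational(1, 22), Add(-5, Mul(-1, 13))), Mul(-1, -2954)) = Add(Mul(Rational(1, 22), Add(-5, -13)), 2954) = Add(Mul(Rational(1, 22), -18), 2954) = Add(Rational(-9, 11), 2954) = Rational(32485, 11)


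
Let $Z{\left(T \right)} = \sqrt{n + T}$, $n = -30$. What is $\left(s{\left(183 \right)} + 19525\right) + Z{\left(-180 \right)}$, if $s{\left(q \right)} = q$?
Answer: $19708 + i \sqrt{210} \approx 19708.0 + 14.491 i$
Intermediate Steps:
$Z{\left(T \right)} = \sqrt{-30 + T}$
$\left(s{\left(183 \right)} + 19525\right) + Z{\left(-180 \right)} = \left(183 + 19525\right) + \sqrt{-30 - 180} = 19708 + \sqrt{-210} = 19708 + i \sqrt{210}$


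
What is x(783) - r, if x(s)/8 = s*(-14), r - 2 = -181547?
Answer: 93849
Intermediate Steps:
r = -181545 (r = 2 - 181547 = -181545)
x(s) = -112*s (x(s) = 8*(s*(-14)) = 8*(-14*s) = -112*s)
x(783) - r = -112*783 - 1*(-181545) = -87696 + 181545 = 93849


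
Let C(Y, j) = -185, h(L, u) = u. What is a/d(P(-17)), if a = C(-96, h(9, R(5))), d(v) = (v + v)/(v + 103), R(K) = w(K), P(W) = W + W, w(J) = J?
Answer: 12765/68 ≈ 187.72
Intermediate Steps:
P(W) = 2*W
R(K) = K
d(v) = 2*v/(103 + v) (d(v) = (2*v)/(103 + v) = 2*v/(103 + v))
a = -185
a/d(P(-17)) = -185/(2*(2*(-17))/(103 + 2*(-17))) = -185/(2*(-34)/(103 - 34)) = -185/(2*(-34)/69) = -185/(2*(-34)*(1/69)) = -185/(-68/69) = -185*(-69/68) = 12765/68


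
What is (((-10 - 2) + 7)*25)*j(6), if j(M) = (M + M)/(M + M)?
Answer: -125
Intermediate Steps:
j(M) = 1 (j(M) = (2*M)/((2*M)) = (2*M)*(1/(2*M)) = 1)
(((-10 - 2) + 7)*25)*j(6) = (((-10 - 2) + 7)*25)*1 = ((-12 + 7)*25)*1 = -5*25*1 = -125*1 = -125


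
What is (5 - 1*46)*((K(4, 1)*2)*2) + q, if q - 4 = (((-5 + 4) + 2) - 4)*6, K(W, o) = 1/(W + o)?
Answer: -234/5 ≈ -46.800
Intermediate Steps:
q = -14 (q = 4 + (((-5 + 4) + 2) - 4)*6 = 4 + ((-1 + 2) - 4)*6 = 4 + (1 - 4)*6 = 4 - 3*6 = 4 - 18 = -14)
(5 - 1*46)*((K(4, 1)*2)*2) + q = (5 - 1*46)*((2/(4 + 1))*2) - 14 = (5 - 46)*((2/5)*2) - 14 = -41*(⅕)*2*2 - 14 = -82*2/5 - 14 = -41*⅘ - 14 = -164/5 - 14 = -234/5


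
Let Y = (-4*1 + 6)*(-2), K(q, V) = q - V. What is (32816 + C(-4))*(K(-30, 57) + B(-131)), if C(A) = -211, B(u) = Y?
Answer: -2967055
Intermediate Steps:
Y = -4 (Y = (-4 + 6)*(-2) = 2*(-2) = -4)
B(u) = -4
(32816 + C(-4))*(K(-30, 57) + B(-131)) = (32816 - 211)*((-30 - 1*57) - 4) = 32605*((-30 - 57) - 4) = 32605*(-87 - 4) = 32605*(-91) = -2967055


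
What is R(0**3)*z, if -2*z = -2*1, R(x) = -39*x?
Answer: 0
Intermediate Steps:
z = 1 (z = -(-1) = -1/2*(-2) = 1)
R(0**3)*z = -39*0**3*1 = -39*0*1 = 0*1 = 0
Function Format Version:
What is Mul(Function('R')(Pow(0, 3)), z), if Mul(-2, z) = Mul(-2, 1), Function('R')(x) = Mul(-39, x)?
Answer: 0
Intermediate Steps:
z = 1 (z = Mul(Rational(-1, 2), Mul(-2, 1)) = Mul(Rational(-1, 2), -2) = 1)
Mul(Function('R')(Pow(0, 3)), z) = Mul(Mul(-39, Pow(0, 3)), 1) = Mul(Mul(-39, 0), 1) = Mul(0, 1) = 0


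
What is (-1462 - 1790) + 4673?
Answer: 1421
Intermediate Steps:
(-1462 - 1790) + 4673 = -3252 + 4673 = 1421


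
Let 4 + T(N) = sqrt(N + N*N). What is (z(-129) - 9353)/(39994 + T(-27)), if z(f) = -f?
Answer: -61477960/266533233 + 4612*sqrt(78)/266533233 ≈ -0.23050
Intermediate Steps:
T(N) = -4 + sqrt(N + N**2) (T(N) = -4 + sqrt(N + N*N) = -4 + sqrt(N + N**2))
(z(-129) - 9353)/(39994 + T(-27)) = (-1*(-129) - 9353)/(39994 + (-4 + sqrt(-27*(1 - 27)))) = (129 - 9353)/(39994 + (-4 + sqrt(-27*(-26)))) = -9224/(39994 + (-4 + sqrt(702))) = -9224/(39994 + (-4 + 3*sqrt(78))) = -9224/(39990 + 3*sqrt(78))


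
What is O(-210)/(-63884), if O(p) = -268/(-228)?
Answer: -67/3641388 ≈ -1.8400e-5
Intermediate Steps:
O(p) = 67/57 (O(p) = -268*(-1/228) = 67/57)
O(-210)/(-63884) = (67/57)/(-63884) = (67/57)*(-1/63884) = -67/3641388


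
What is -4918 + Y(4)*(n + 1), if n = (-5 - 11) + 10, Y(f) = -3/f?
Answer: -19657/4 ≈ -4914.3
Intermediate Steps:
n = -6 (n = -16 + 10 = -6)
-4918 + Y(4)*(n + 1) = -4918 + (-3/4)*(-6 + 1) = -4918 - 3*1/4*(-5) = -4918 - 3/4*(-5) = -4918 + 15/4 = -19657/4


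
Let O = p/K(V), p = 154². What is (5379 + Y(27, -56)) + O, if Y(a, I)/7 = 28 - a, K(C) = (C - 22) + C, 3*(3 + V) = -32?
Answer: 181495/37 ≈ 4905.3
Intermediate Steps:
V = -41/3 (V = -3 + (⅓)*(-32) = -3 - 32/3 = -41/3 ≈ -13.667)
K(C) = -22 + 2*C (K(C) = (-22 + C) + C = -22 + 2*C)
p = 23716
Y(a, I) = 196 - 7*a (Y(a, I) = 7*(28 - a) = 196 - 7*a)
O = -17787/37 (O = 23716/(-22 + 2*(-41/3)) = 23716/(-22 - 82/3) = 23716/(-148/3) = 23716*(-3/148) = -17787/37 ≈ -480.73)
(5379 + Y(27, -56)) + O = (5379 + (196 - 7*27)) - 17787/37 = (5379 + (196 - 189)) - 17787/37 = (5379 + 7) - 17787/37 = 5386 - 17787/37 = 181495/37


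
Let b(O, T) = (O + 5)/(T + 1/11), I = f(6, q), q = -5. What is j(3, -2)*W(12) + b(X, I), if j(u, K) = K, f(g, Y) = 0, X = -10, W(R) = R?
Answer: -79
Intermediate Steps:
I = 0
b(O, T) = (5 + O)/(1/11 + T) (b(O, T) = (5 + O)/(T + 1/11) = (5 + O)/(1/11 + T))
j(3, -2)*W(12) + b(X, I) = -2*12 + 11*(5 - 10)/(1 + 11*0) = -24 + 11*(-5)/(1 + 0) = -24 + 11*(-5)/1 = -24 + 11*1*(-5) = -24 - 55 = -79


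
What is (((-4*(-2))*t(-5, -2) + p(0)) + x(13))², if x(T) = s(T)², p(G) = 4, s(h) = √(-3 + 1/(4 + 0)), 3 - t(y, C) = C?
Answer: 27225/16 ≈ 1701.6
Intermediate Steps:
t(y, C) = 3 - C
s(h) = I*√11/2 (s(h) = √(-3 + 1/4) = √(-3 + ¼) = √(-11/4) = I*√11/2)
x(T) = -11/4 (x(T) = (I*√11/2)² = -11/4)
(((-4*(-2))*t(-5, -2) + p(0)) + x(13))² = (((-4*(-2))*(3 - 1*(-2)) + 4) - 11/4)² = ((8*(3 + 2) + 4) - 11/4)² = ((8*5 + 4) - 11/4)² = ((40 + 4) - 11/4)² = (44 - 11/4)² = (165/4)² = 27225/16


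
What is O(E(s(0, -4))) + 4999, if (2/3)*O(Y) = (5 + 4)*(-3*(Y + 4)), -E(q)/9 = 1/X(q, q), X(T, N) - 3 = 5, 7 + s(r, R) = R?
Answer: 78121/16 ≈ 4882.6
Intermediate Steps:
s(r, R) = -7 + R
X(T, N) = 8 (X(T, N) = 3 + 5 = 8)
E(q) = -9/8
O(Y) = -162 - 81*Y/2 (O(Y) = 3*((5 + 4)*(-3*(Y + 4)))/2 = 3*(9*(-3*(4 + Y)))/2 = 3*(9*(-12 - 3*Y))/2 = 3*(-108 - 27*Y)/2 = -162 - 81*Y/2)
O(E(s(0, -4))) + 4999 = (-162 - 81/2*(-9/8)) + 4999 = (-162 + 729/16) + 4999 = -1863/16 + 4999 = 78121/16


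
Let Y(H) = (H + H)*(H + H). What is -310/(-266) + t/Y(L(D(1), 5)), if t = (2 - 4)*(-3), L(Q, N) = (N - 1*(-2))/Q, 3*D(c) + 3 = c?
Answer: 3293/2793 ≈ 1.1790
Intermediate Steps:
D(c) = -1 + c/3
L(Q, N) = (2 + N)/Q (L(Q, N) = (N + 2)/Q = (2 + N)/Q)
Y(H) = 4*H² (Y(H) = (2*H)*(2*H) = 4*H²)
t = 6 (t = -2*(-3) = 6)
-310/(-266) + t/Y(L(D(1), 5)) = -310/(-266) + 6/((4*((2 + 5)/(-1 + (⅓)*1))²)) = -310*(-1/266) + 6/((4*(7/(-1 + ⅓))²)) = 155/133 + 6/((4*(7/(-⅔))²)) = 155/133 + 6/((4*(-3/2*7)²)) = 155/133 + 6/((4*(-21/2)²)) = 155/133 + 6/((4*(441/4))) = 155/133 + 6/441 = 155/133 + 6*(1/441) = 155/133 + 2/147 = 3293/2793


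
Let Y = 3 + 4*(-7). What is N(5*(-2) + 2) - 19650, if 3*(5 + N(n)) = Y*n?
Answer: -58765/3 ≈ -19588.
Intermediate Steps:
Y = -25 (Y = 3 - 28 = -25)
N(n) = -5 - 25*n/3 (N(n) = -5 + (-25*n)/3 = -5 - 25*n/3)
N(5*(-2) + 2) - 19650 = (-5 - 25*(5*(-2) + 2)/3) - 19650 = (-5 - 25*(-10 + 2)/3) - 19650 = (-5 - 25/3*(-8)) - 19650 = (-5 + 200/3) - 19650 = 185/3 - 19650 = -58765/3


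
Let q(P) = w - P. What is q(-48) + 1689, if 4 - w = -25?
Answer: 1766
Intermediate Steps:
w = 29 (w = 4 - 1*(-25) = 4 + 25 = 29)
q(P) = 29 - P
q(-48) + 1689 = (29 - 1*(-48)) + 1689 = (29 + 48) + 1689 = 77 + 1689 = 1766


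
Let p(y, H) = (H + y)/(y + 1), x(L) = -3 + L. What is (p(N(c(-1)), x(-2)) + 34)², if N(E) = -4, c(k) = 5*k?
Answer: 1369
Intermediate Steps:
p(y, H) = (H + y)/(1 + y)
(p(N(c(-1)), x(-2)) + 34)² = (((-3 - 2) - 4)/(1 - 4) + 34)² = ((-5 - 4)/(-3) + 34)² = (-⅓*(-9) + 34)² = (3 + 34)² = 37² = 1369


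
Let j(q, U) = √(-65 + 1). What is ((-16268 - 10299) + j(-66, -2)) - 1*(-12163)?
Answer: -14404 + 8*I ≈ -14404.0 + 8.0*I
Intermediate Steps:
j(q, U) = 8*I (j(q, U) = √(-64) = 8*I)
((-16268 - 10299) + j(-66, -2)) - 1*(-12163) = ((-16268 - 10299) + 8*I) - 1*(-12163) = (-26567 + 8*I) + 12163 = -14404 + 8*I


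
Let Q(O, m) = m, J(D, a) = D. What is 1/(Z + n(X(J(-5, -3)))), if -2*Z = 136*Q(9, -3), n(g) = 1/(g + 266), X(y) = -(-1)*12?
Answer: 278/56713 ≈ 0.0049019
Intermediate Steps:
X(y) = 12 (X(y) = -1*(-12) = 12)
n(g) = 1/(266 + g)
Z = 204 (Z = -68*(-3) = -½*(-408) = 204)
1/(Z + n(X(J(-5, -3)))) = 1/(204 + 1/(266 + 12)) = 1/(204 + 1/278) = 1/(56713/278) = 278/56713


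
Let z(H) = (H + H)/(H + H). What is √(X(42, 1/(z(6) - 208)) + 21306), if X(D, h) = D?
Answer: 6*√593 ≈ 146.11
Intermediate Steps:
z(H) = 1 (z(H) = (2*H)/((2*H)) = (2*H)*(1/(2*H)) = 1)
√(X(42, 1/(z(6) - 208)) + 21306) = √(42 + 21306) = √21348 = 6*√593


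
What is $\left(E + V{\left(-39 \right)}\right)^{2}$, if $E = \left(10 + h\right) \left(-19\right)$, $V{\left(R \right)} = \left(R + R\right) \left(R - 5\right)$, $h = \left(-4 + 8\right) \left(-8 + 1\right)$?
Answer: $14243076$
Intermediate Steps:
$h = -28$ ($h = 4 \left(-7\right) = -28$)
$V{\left(R \right)} = 2 R \left(-5 + R\right)$
$E = 342$ ($E = \left(10 - 28\right) \left(-19\right) = \left(-18\right) \left(-19\right) = 342$)
$\left(E + V{\left(-39 \right)}\right)^{2} = \left(342 + 2 \left(-39\right) \left(-5 - 39\right)\right)^{2} = \left(342 + 2 \left(-39\right) \left(-44\right)\right)^{2} = \left(342 + 3432\right)^{2} = 3774^{2} = 14243076$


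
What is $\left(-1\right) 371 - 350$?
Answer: $-721$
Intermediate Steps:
$\left(-1\right) 371 - 350 = -371 - 350 = -721$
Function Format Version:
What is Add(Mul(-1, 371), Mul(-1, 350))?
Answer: -721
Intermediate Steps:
Add(Mul(-1, 371), Mul(-1, 350)) = Add(-371, -350) = -721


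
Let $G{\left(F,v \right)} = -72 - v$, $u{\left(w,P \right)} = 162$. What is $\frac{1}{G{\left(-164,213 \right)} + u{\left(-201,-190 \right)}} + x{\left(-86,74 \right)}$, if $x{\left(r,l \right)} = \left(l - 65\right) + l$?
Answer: $\frac{10208}{123} \approx 82.992$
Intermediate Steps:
$x{\left(r,l \right)} = -65 + 2 l$ ($x{\left(r,l \right)} = \left(-65 + l\right) + l = -65 + 2 l$)
$\frac{1}{G{\left(-164,213 \right)} + u{\left(-201,-190 \right)}} + x{\left(-86,74 \right)} = \frac{1}{\left(-72 - 213\right) + 162} + \left(-65 + 2 \cdot 74\right) = \frac{1}{\left(-72 - 213\right) + 162} + \left(-65 + 148\right) = \frac{1}{-285 + 162} + 83 = \frac{1}{-123} + 83 = - \frac{1}{123} + 83 = \frac{10208}{123}$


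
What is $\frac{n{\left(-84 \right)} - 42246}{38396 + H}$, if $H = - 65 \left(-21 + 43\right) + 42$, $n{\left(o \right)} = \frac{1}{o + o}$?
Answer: $- \frac{7097329}{6217344} \approx -1.1415$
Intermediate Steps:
$n{\left(o \right)} = \frac{1}{2 o}$
$H = -1388$ ($H = \left(-65\right) 22 + 42 = -1430 + 42 = -1388$)
$\frac{n{\left(-84 \right)} - 42246}{38396 + H} = \frac{\frac{1}{2 \left(-84\right)} - 42246}{38396 - 1388} = \frac{\frac{1}{2} \left(- \frac{1}{84}\right) - 42246}{37008} = \left(- \frac{1}{168} - 42246\right) \frac{1}{37008} = \left(- \frac{7097329}{168}\right) \frac{1}{37008} = - \frac{7097329}{6217344}$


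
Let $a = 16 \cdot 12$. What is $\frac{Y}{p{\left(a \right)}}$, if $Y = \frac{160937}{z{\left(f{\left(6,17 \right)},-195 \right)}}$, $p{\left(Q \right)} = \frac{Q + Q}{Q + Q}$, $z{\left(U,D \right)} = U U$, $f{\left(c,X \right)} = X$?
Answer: $\frac{160937}{289} \approx 556.88$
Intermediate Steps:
$z{\left(U,D \right)} = U^{2}$
$a = 192$
$p{\left(Q \right)} = 1$ ($p{\left(Q \right)} = \frac{2 Q}{2 Q} = 2 Q \frac{1}{2 Q} = 1$)
$Y = \frac{160937}{289}$ ($Y = \frac{160937}{17^{2}} = \frac{160937}{289} \approx 556.88$)
$\frac{Y}{p{\left(a \right)}} = \frac{160937}{289 \cdot 1} = \frac{160937}{289} \cdot 1 = \frac{160937}{289}$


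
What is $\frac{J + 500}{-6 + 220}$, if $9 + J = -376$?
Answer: $\frac{115}{214} \approx 0.53738$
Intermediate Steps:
$J = -385$ ($J = -9 - 376 = -385$)
$\frac{J + 500}{-6 + 220} = \frac{-385 + 500}{-6 + 220} = \frac{115}{214}$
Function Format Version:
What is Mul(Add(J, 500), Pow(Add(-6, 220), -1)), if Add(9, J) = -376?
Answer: Rational(115, 214) ≈ 0.53738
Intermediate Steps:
J = -385 (J = Add(-9, -376) = -385)
Mul(Add(J, 500), Pow(Add(-6, 220), -1)) = Mul(Add(-385, 500), Pow(Add(-6, 220), -1)) = Mul(115, Pow(214, -1)) = Mul(115, Rational(1, 214)) = Rational(115, 214)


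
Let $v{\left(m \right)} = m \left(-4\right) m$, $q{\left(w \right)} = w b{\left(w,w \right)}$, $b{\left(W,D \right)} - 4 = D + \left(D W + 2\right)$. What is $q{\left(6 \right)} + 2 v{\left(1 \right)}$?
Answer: $280$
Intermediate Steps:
$b{\left(W,D \right)} = 6 + D + D W$ ($b{\left(W,D \right)} = 4 + \left(D + \left(D W + 2\right)\right) = 4 + \left(D + \left(2 + D W\right)\right) = 4 + \left(2 + D + D W\right) = 6 + D + D W$)
$q{\left(w \right)} = w \left(6 + w + w^{2}\right)$ ($q{\left(w \right)} = w \left(6 + w + w w\right) = w \left(6 + w + w^{2}\right)$)
$v{\left(m \right)} = - 4 m^{2}$ ($v{\left(m \right)} = - 4 m m = - 4 m^{2}$)
$q{\left(6 \right)} + 2 v{\left(1 \right)} = 6 \left(6 + 6 + 6^{2}\right) + 2 \left(- 4 \cdot 1^{2}\right) = 6 \left(6 + 6 + 36\right) + 2 \left(\left(-4\right) 1\right) = 6 \cdot 48 + 2 \left(-4\right) = 288 - 8 = 280$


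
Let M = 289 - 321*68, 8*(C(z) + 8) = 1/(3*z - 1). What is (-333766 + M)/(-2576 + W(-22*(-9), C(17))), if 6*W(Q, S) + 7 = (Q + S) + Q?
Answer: 852732000/6029999 ≈ 141.42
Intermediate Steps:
C(z) = -8 + 1/(8*(-1 + 3*z)) (C(z) = -8 + 1/(8*(3*z - 1)) = -8 + 1/(8*(-1 + 3*z)))
M = -21539 (M = 289 - 21828 = -21539)
W(Q, S) = -7/6 + Q/3 + S/6 (W(Q, S) = -7/6 + ((Q + S) + Q)/6 = -7/6 + (S + 2*Q)/6 = -7/6 + (Q/3 + S/6) = -7/6 + Q/3 + S/6)
(-333766 + M)/(-2576 + W(-22*(-9), C(17))) = (-333766 - 21539)/(-2576 + (-7/6 + (-22*(-9))/3 + ((65 - 192*17)/(8*(-1 + 3*17)))/6)) = -355305/(-2576 + (-7/6 + (⅓)*198 + ((65 - 3264)/(8*(-1 + 51)))/6)) = -355305/(-2576 + (-7/6 + 66 + ((⅛)*(-3199)/50)/6)) = -355305/(-2576 + (-7/6 + 66 + ((⅛)*(1/50)*(-3199))/6)) = -355305/(-2576 + (-7/6 + 66 + (⅙)*(-3199/400))) = -355305/(-2576 + (-7/6 + 66 - 3199/2400)) = -355305/(-2576 + 152401/2400) = -355305/(-6029999/2400) = -355305*(-2400/6029999) = 852732000/6029999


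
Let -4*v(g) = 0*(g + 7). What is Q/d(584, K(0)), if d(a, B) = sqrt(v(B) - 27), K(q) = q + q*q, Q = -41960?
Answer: 41960*I*sqrt(3)/9 ≈ 8075.2*I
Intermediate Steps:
v(g) = 0 (v(g) = -0*(g + 7) = -0*(7 + g) = -1/4*0 = 0)
K(q) = q + q**2
d(a, B) = 3*I*sqrt(3) (d(a, B) = sqrt(0 - 27) = sqrt(-27) = 3*I*sqrt(3))
Q/d(584, K(0)) = -41960*(-I*sqrt(3)/9) = -(-41960)*I*sqrt(3)/9 = 41960*I*sqrt(3)/9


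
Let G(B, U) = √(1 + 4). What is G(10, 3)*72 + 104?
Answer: 104 + 72*√5 ≈ 265.00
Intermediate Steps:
G(B, U) = √5
G(10, 3)*72 + 104 = √5*72 + 104 = 72*√5 + 104 = 104 + 72*√5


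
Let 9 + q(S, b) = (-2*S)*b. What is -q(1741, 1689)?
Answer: 5881107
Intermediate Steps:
q(S, b) = -9 - 2*S*b (q(S, b) = -9 + (-2*S)*b = -9 - 2*S*b)
-q(1741, 1689) = -(-9 - 2*1741*1689) = -(-9 - 5881098) = -1*(-5881107) = 5881107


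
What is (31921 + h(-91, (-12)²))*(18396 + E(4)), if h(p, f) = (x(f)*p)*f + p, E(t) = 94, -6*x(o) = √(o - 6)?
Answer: 588536700 + 40382160*√138 ≈ 1.0629e+9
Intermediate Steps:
x(o) = -√(-6 + o)/6 (x(o) = -√(o - 6)/6 = -√(-6 + o)/6)
h(p, f) = p - f*p*√(-6 + f)/6 (h(p, f) = ((-√(-6 + f)/6)*p)*f + p = (-p*√(-6 + f)/6)*f + p = -f*p*√(-6 + f)/6 + p = p - f*p*√(-6 + f)/6)
(31921 + h(-91, (-12)²))*(18396 + E(4)) = (31921 + (⅙)*(-91)*(6 - 1*(-12)²*√(-6 + (-12)²)))*(18396 + 94) = (31921 + (⅙)*(-91)*(6 - 1*144*√(-6 + 144)))*18490 = (31921 + (⅙)*(-91)*(6 - 1*144*√138))*18490 = (31921 + (⅙)*(-91)*(6 - 144*√138))*18490 = (31921 + (-91 + 2184*√138))*18490 = (31830 + 2184*√138)*18490 = 588536700 + 40382160*√138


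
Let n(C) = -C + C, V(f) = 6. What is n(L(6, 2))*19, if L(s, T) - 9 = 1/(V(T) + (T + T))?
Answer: 0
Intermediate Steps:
L(s, T) = 9 + 1/(6 + 2*T) (L(s, T) = 9 + 1/(6 + (T + T)) = 9 + 1/(6 + 2*T))
n(C) = 0
n(L(6, 2))*19 = 0*19 = 0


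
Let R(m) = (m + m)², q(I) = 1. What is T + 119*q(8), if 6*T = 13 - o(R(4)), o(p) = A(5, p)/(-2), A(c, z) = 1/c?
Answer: 7271/60 ≈ 121.18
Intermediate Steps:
R(m) = 4*m² (R(m) = (2*m)² = 4*m²)
o(p) = -⅒ (o(p) = 1/(5*(-2)) = (⅕)*(-½) = -⅒)
T = 131/60 (T = (13 - 1*(-⅒))/6 = (13 + ⅒)/6 = (⅙)*(131/10) = 131/60 ≈ 2.1833)
T + 119*q(8) = 131/60 + 119*1 = 131/60 + 119 = 7271/60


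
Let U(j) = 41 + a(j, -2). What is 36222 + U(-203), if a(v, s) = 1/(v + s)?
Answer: 7433914/205 ≈ 36263.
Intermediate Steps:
a(v, s) = 1/(s + v)
U(j) = 41 + 1/(-2 + j)
36222 + U(-203) = 36222 + (-81 + 41*(-203))/(-2 - 203) = 36222 + (-81 - 8323)/(-205) = 36222 - 1/205*(-8404) = 36222 + 8404/205 = 7433914/205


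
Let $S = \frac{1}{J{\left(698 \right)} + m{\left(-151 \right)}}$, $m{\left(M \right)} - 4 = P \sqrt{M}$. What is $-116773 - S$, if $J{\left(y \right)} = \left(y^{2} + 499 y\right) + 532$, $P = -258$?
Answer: $- \frac{40810778393274693}{349488138464} - \frac{129 i \sqrt{151}}{349488138464} \approx -1.1677 \cdot 10^{5} - 4.5357 \cdot 10^{-9} i$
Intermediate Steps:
$m{\left(M \right)} = 4 - 258 \sqrt{M}$
$J{\left(y \right)} = 532 + y^{2} + 499 y$
$S = \frac{1}{836042 - 258 i \sqrt{151}}$ ($S = \frac{1}{\left(532 + 698^{2} + 499 \cdot 698\right) + \left(4 - 258 \sqrt{-151}\right)} = \frac{1}{\left(532 + 487204 + 348302\right) + \left(4 - 258 i \sqrt{151}\right)} = \frac{1}{836038 + \left(4 - 258 i \sqrt{151}\right)} = \frac{1}{836042 - 258 i \sqrt{151}} \approx 1.1961 \cdot 10^{-6} + 4.536 \cdot 10^{-9} i$)
$-116773 - S = -116773 - \left(\frac{418021}{349488138464} + \frac{129 i \sqrt{151}}{349488138464}\right) = - \frac{40810778393274693}{349488138464} - \frac{129 i \sqrt{151}}{349488138464}$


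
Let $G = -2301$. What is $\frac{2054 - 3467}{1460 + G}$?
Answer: $\frac{1413}{841} \approx 1.6801$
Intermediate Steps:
$\frac{2054 - 3467}{1460 + G} = \frac{2054 - 3467}{1460 - 2301} = - \frac{1413}{-841} = \left(-1413\right) \left(- \frac{1}{841}\right) = \frac{1413}{841}$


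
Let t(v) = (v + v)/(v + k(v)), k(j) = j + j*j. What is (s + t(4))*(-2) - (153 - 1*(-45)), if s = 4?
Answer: -620/3 ≈ -206.67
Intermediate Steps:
k(j) = j + j**2
t(v) = 2*v/(v + v*(1 + v)) (t(v) = (v + v)/(v + v*(1 + v)) = (2*v)/(v + v*(1 + v)) = 2*v/(v + v*(1 + v)))
(s + t(4))*(-2) - (153 - 1*(-45)) = (4 + 2/(2 + 4))*(-2) - (153 - 1*(-45)) = (4 + 2/6)*(-2) - (153 + 45) = (4 + 2*(1/6))*(-2) - 1*198 = (4 + 1/3)*(-2) - 198 = (13/3)*(-2) - 198 = -26/3 - 198 = -620/3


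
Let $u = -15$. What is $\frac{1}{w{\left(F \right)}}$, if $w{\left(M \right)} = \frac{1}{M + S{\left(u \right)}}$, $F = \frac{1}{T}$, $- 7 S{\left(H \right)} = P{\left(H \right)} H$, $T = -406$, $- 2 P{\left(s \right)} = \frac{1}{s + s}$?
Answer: $\frac{27}{812} \approx 0.033251$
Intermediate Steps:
$P{\left(s \right)} = - \frac{1}{4 s}$ ($P{\left(s \right)} = - \frac{1}{2 \left(s + s\right)} = - \frac{1}{2 \cdot 2 s} = - \frac{\frac{1}{2} \frac{1}{s}}{2} = - \frac{1}{4 s}$)
$S{\left(H \right)} = \frac{1}{28}$ ($S{\left(H \right)} = - \frac{- \frac{1}{4 H} H}{7} = \left(- \frac{1}{7}\right) \left(- \frac{1}{4}\right) = \frac{1}{28}$)
$F = - \frac{1}{406}$ ($F = \frac{1}{-406} = - \frac{1}{406} \approx -0.0024631$)
$w{\left(M \right)} = \frac{1}{\frac{1}{28} + M}$ ($w{\left(M \right)} = \frac{1}{M + \frac{1}{28}} = \frac{1}{\frac{1}{28} + M}$)
$\frac{1}{w{\left(F \right)}} = \frac{1}{28 \frac{1}{1 + 28 \left(- \frac{1}{406}\right)}} = \frac{1}{28 \frac{1}{1 - \frac{2}{29}}} = \frac{1}{28 \frac{1}{\frac{27}{29}}} = \frac{1}{28 \cdot \frac{29}{27}} = \frac{1}{\frac{812}{27}} = \frac{27}{812}$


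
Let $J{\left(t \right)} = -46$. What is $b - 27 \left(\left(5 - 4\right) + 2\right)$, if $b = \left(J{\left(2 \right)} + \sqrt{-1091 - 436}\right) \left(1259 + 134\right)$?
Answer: $-64159 + 1393 i \sqrt{1527} \approx -64159.0 + 54434.0 i$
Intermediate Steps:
$b = -64078 + 1393 i \sqrt{1527}$ ($b = \left(-46 + \sqrt{-1091 - 436}\right) \left(1259 + 134\right) = \left(-46 + \sqrt{-1527}\right) 1393 = \left(-46 + i \sqrt{1527}\right) 1393 = -64078 + 1393 i \sqrt{1527} \approx -64078.0 + 54434.0 i$)
$b - 27 \left(\left(5 - 4\right) + 2\right) = \left(-64078 + 1393 i \sqrt{1527}\right) - 27 \left(\left(5 - 4\right) + 2\right) = \left(-64078 + 1393 i \sqrt{1527}\right) - 27 \left(1 + 2\right) = \left(-64078 + 1393 i \sqrt{1527}\right) - 81 = -64159 + 1393 i \sqrt{1527}$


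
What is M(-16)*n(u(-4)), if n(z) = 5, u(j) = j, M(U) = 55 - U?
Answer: 355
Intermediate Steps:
M(-16)*n(u(-4)) = (55 - 1*(-16))*5 = (55 + 16)*5 = 71*5 = 355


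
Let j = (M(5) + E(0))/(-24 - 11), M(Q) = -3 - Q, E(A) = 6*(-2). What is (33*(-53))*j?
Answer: -6996/7 ≈ -999.43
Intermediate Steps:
E(A) = -12
j = 4/7 (j = ((-3 - 1*5) - 12)/(-24 - 11) = ((-3 - 5) - 12)/(-35) = (-8 - 12)*(-1/35) = -20*(-1/35) = 4/7 ≈ 0.57143)
(33*(-53))*j = (33*(-53))*(4/7) = -1749*4/7 = -6996/7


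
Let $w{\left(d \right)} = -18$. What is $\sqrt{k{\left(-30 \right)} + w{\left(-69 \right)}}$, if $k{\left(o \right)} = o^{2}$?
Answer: $21 \sqrt{2} \approx 29.698$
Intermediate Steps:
$\sqrt{k{\left(-30 \right)} + w{\left(-69 \right)}} = \sqrt{\left(-30\right)^{2} - 18} = \sqrt{900 - 18} = \sqrt{882} = 21 \sqrt{2}$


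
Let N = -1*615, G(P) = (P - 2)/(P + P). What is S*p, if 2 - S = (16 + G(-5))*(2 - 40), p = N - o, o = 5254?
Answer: -18681027/5 ≈ -3.7362e+6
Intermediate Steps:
G(P) = (-2 + P)/(2*P) (G(P) = (-2 + P)/((2*P)) = (-2 + P)*(1/(2*P)) = (-2 + P)/(2*P))
N = -615
p = -5869 (p = -615 - 1*5254 = -615 - 5254 = -5869)
S = 3183/5 (S = 2 - (16 + (½)*(-2 - 5)/(-5))*(2 - 40) = 2 - (16 + (½)*(-⅕)*(-7))*(-38) = 2 - (16 + 7/10)*(-38) = 2 - 167*(-38)/10 = 2 - 1*(-3173/5) = 2 + 3173/5 = 3183/5 ≈ 636.60)
S*p = (3183/5)*(-5869) = -18681027/5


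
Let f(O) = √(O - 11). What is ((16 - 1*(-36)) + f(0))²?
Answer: (52 + I*√11)² ≈ 2693.0 + 344.93*I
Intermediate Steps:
f(O) = √(-11 + O)
((16 - 1*(-36)) + f(0))² = ((16 - 1*(-36)) + √(-11 + 0))² = ((16 + 36) + √(-11))² = (52 + I*√11)²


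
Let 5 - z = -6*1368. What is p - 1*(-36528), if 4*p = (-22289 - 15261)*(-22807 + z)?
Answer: 137037703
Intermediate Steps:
z = 8213 (z = 5 - (-6)*1368 = 5 - 1*(-8208) = 5 + 8208 = 8213)
p = 137001175 (p = ((-22289 - 15261)*(-22807 + 8213))/4 = (-37550*(-14594))/4 = (¼)*548004700 = 137001175)
p - 1*(-36528) = 137001175 - 1*(-36528) = 137001175 + 36528 = 137037703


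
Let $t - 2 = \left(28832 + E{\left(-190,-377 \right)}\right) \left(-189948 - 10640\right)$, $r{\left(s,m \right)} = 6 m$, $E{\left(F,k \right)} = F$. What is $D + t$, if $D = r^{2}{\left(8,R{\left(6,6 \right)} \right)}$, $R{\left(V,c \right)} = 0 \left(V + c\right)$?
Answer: $-5745241494$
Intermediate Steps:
$R{\left(V,c \right)} = 0$
$D = 0$ ($D = \left(6 \cdot 0\right)^{2} = 0^{2} = 0$)
$t = -5745241494$ ($t = 2 + \left(28832 - 190\right) \left(-189948 - 10640\right) = 2 + 28642 \left(-200588\right) = 2 - 5745241496 = -5745241494$)
$D + t = 0 - 5745241494 = -5745241494$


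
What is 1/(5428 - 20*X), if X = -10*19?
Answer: 1/9228 ≈ 0.00010837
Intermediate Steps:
X = -190
1/(5428 - 20*X) = 1/(5428 - 20*(-190)) = 1/(5428 + 3800) = 1/9228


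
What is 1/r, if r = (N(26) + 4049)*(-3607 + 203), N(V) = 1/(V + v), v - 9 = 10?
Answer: -45/620229224 ≈ -7.2554e-8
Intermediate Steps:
v = 19 (v = 9 + 10 = 19)
N(V) = 1/(19 + V) (N(V) = 1/(V + 19) = 1/(19 + V))
r = -620229224/45 (r = (1/(19 + 26) + 4049)*(-3607 + 203) = (1/45 + 4049)*(-3404) = (182206/45)*(-3404) = -620229224/45 ≈ -1.3783e+7)
1/r = 1/(-620229224/45) = -45/620229224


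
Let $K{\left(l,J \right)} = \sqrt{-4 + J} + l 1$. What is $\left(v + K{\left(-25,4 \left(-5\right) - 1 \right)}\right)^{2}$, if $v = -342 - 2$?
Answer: $136136 - 3690 i \approx 1.3614 \cdot 10^{5} - 3690.0 i$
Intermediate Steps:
$v = -344$ ($v = -342 - 2 = -344$)
$K{\left(l,J \right)} = l + \sqrt{-4 + J}$ ($K{\left(l,J \right)} = \sqrt{-4 + J} + l = l + \sqrt{-4 + J}$)
$\left(v + K{\left(-25,4 \left(-5\right) - 1 \right)}\right)^{2} = \left(-344 - \left(25 - \sqrt{-4 + \left(4 \left(-5\right) - 1\right)}\right)\right)^{2} = \left(-344 - \left(25 - \sqrt{-4 - 21}\right)\right)^{2} = \left(-344 - \left(25 - \sqrt{-25}\right)\right)^{2} = \left(-344 - \left(25 - 5 i\right)\right)^{2} = \left(-369 + 5 i\right)^{2}$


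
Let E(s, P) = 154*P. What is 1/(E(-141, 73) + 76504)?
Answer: 1/87746 ≈ 1.1397e-5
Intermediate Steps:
1/(E(-141, 73) + 76504) = 1/(154*73 + 76504) = 1/(11242 + 76504) = 1/87746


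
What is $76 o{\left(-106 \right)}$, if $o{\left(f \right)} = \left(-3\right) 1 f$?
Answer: $24168$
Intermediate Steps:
$o{\left(f \right)} = - 3 f$
$76 o{\left(-106 \right)} = 76 \left(\left(-3\right) \left(-106\right)\right) = 76 \cdot 318 = 24168$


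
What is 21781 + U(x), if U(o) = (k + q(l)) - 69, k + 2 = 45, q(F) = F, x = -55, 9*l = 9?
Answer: 21756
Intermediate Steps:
l = 1 (l = (⅑)*9 = 1)
k = 43 (k = -2 + 45 = 43)
U(o) = -25 (U(o) = (43 + 1) - 69 = 44 - 69 = -25)
21781 + U(x) = 21781 - 25 = 21756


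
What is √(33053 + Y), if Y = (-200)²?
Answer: 3*√8117 ≈ 270.28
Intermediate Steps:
Y = 40000
√(33053 + Y) = √(33053 + 40000) = √73053 = 3*√8117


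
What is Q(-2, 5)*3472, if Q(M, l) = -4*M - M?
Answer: 34720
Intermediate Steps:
Q(M, l) = -5*M
Q(-2, 5)*3472 = -5*(-2)*3472 = 10*3472 = 34720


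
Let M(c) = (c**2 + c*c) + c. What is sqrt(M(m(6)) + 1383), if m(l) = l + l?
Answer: 3*sqrt(187) ≈ 41.024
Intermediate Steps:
m(l) = 2*l
M(c) = c + 2*c**2 (M(c) = (c**2 + c**2) + c = 2*c**2 + c = c + 2*c**2)
sqrt(M(m(6)) + 1383) = sqrt((2*6)*(1 + 2*(2*6)) + 1383) = sqrt(12*(1 + 2*12) + 1383) = sqrt(12*(1 + 24) + 1383) = sqrt(12*25 + 1383) = sqrt(300 + 1383) = sqrt(1683) = 3*sqrt(187)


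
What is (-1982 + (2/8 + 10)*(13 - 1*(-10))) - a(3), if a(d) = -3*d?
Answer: -6949/4 ≈ -1737.3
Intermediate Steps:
(-1982 + (2/8 + 10)*(13 - 1*(-10))) - a(3) = (-1982 + (2/8 + 10)*(13 - 1*(-10))) - (-3)*3 = (-1982 + (2*(⅛) + 10)*(13 + 10)) - 1*(-9) = (-1982 + (¼ + 10)*23) + 9 = (-1982 + (41/4)*23) + 9 = (-1982 + 943/4) + 9 = -6985/4 + 9 = -6949/4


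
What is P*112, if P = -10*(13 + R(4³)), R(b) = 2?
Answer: -16800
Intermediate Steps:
P = -150 (P = -10*(13 + 2) = -10*15 = -150)
P*112 = -150*112 = -16800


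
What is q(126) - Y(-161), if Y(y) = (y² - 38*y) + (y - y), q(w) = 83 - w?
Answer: -32082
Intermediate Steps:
Y(y) = y² - 38*y (Y(y) = (y² - 38*y) + 0 = y² - 38*y)
q(126) - Y(-161) = (83 - 1*126) - (-161)*(-38 - 161) = (83 - 126) - (-161)*(-199) = -43 - 1*32039 = -43 - 32039 = -32082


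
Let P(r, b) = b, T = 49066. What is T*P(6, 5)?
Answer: 245330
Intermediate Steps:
T*P(6, 5) = 49066*5 = 245330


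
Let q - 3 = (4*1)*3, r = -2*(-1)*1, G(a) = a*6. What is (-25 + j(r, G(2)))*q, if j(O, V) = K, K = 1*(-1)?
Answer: -390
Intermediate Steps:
G(a) = 6*a
r = 2 (r = 2*1 = 2)
K = -1
j(O, V) = -1
q = 15 (q = 3 + (4*1)*3 = 3 + 4*3 = 3 + 12 = 15)
(-25 + j(r, G(2)))*q = (-25 - 1)*15 = -26*15 = -390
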